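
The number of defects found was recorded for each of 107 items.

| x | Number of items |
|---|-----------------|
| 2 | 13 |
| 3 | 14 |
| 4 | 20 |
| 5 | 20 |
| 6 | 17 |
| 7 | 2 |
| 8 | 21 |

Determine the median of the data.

5

Cumulative frequencies: 13, 27, 47, 67, 84, 86, 107
n = 107, so the median is the value in position (n+1)/2 = 54.
Position 54 falls at value 5.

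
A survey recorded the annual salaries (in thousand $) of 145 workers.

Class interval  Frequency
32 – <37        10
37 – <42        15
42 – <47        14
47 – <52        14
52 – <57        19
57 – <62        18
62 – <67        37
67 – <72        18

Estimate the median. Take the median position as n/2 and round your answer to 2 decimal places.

57.14

Cumulative frequencies: 10, 25, 39, 53, 72, 90, 127, 145
n = 145; position = n/2 = 72.5.
This falls in the class 57 – <62: L = 57, F = 72, f = 18, h = 5.
Median ≈ 57 + ((72.5 − 72) / 18) × 5 = 57.1389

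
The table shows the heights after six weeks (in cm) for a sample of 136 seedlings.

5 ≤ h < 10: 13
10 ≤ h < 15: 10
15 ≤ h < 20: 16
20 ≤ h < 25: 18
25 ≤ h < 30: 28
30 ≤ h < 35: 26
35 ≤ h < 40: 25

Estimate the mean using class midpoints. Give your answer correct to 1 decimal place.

Midpoints: 7.5, 12.5, 17.5, 22.5, 27.5, 32.5, 37.5
Σfm = 13×7.5 + 10×12.5 + 16×17.5 + 18×22.5 + 28×27.5 + 26×32.5 + 25×37.5 = 3460
n = Σf = 136
Mean = 3460 / 136 = 25.4412

25.4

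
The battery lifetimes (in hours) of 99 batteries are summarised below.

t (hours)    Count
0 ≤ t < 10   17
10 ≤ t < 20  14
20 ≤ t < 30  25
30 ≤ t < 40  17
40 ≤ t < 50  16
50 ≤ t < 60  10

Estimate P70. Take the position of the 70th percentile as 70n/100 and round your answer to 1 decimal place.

37.8

Cumulative frequencies: 17, 31, 56, 73, 89, 99
n = 99; position = 70n/100 = 69.3.
This falls in the class 30 ≤ t < 40: L = 30, F = 56, f = 17, h = 10.
70th percentile ≈ 30 + ((69.3 − 56) / 17) × 10 = 37.8235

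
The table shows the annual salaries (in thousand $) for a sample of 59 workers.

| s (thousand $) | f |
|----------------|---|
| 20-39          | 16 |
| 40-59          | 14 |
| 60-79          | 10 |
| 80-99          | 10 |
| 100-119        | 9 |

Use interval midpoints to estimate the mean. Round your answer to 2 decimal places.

63.40

Midpoints: 29.5, 49.5, 69.5, 89.5, 109.5
Σfm = 16×29.5 + 14×49.5 + 10×69.5 + 10×89.5 + 9×109.5 = 3740.5
n = Σf = 59
Mean = 3740.5 / 59 = 63.3983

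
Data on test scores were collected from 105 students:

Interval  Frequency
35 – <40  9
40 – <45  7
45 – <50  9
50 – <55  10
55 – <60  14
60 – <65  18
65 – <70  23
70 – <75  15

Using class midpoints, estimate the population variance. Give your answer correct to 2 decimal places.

117.27

Midpoints: 37.5, 42.5, 47.5, 52.5, 57.5, 62.5, 67.5, 72.5
n = 105, Σfm = 6157.5, mean = 58.6429
Σfm² = 373406.25
Σf(m − x̄)² = Σfm² − (Σfm)²/n = 373406.25 − 6157.5²/105 = 12312.8571
Population variance = 12312.8571 / 105 = 117.2653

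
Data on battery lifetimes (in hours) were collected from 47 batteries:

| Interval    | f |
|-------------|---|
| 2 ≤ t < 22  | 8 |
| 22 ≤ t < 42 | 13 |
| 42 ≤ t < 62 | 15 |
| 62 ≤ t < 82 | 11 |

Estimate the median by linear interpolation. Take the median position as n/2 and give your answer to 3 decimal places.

45.333

Cumulative frequencies: 8, 21, 36, 47
n = 47; position = n/2 = 23.5.
This falls in the class 42 ≤ t < 62: L = 42, F = 21, f = 15, h = 20.
Median ≈ 42 + ((23.5 − 21) / 15) × 20 = 45.3333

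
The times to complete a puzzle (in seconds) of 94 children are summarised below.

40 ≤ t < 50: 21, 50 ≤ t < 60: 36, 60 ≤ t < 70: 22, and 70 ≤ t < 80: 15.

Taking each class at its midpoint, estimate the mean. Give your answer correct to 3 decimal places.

Midpoints: 45, 55, 65, 75
Σfm = 21×45 + 36×55 + 22×65 + 15×75 = 5480
n = Σf = 94
Mean = 5480 / 94 = 58.2979

58.298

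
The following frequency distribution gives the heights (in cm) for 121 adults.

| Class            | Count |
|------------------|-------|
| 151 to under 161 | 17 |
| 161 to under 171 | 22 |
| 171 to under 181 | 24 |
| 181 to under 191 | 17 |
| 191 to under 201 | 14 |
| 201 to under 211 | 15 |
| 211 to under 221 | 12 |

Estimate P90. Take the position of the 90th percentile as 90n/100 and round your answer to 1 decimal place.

210.9

Cumulative frequencies: 17, 39, 63, 80, 94, 109, 121
n = 121; position = 90n/100 = 108.9.
This falls in the class 201 to under 211: L = 201, F = 94, f = 15, h = 10.
90th percentile ≈ 201 + ((108.9 − 94) / 15) × 10 = 210.9333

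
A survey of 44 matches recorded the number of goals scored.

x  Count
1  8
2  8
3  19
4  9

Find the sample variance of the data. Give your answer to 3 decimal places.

Values: 1, 2, 3, 4
n = 44, Σfx = 117, mean = 2.6591
Σfx² = 355
Σf(x − x̄)² = Σfx² − (Σfx)²/n = 355 − 117²/44 = 43.8864
Sample variance = 43.8864 / 43 = 1.0206

1.021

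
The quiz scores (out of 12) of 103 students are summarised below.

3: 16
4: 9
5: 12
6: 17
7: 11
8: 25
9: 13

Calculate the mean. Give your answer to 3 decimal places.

Values: 3, 4, 5, 6, 7, 8, 9
Σfx = 16×3 + 9×4 + 12×5 + 17×6 + 11×7 + 25×8 + 13×9 = 640
n = Σf = 103
Mean = 640 / 103 = 6.2136

6.214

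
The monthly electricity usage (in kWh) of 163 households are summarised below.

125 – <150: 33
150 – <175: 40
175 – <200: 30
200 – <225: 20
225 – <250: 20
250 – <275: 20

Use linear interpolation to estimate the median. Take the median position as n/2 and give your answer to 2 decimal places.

182.08

Cumulative frequencies: 33, 73, 103, 123, 143, 163
n = 163; position = n/2 = 81.5.
This falls in the class 175 – <200: L = 175, F = 73, f = 30, h = 25.
Median ≈ 175 + ((81.5 − 73) / 30) × 25 = 182.0833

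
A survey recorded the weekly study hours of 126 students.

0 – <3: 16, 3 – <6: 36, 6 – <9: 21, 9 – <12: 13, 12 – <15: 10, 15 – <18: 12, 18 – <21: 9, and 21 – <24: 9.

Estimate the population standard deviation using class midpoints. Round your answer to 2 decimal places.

Midpoints: 1.5, 4.5, 7.5, 10.5, 13.5, 16.5, 19.5, 22.5
n = 126, Σfm = 1191, mean = 9.4524
Σfm² = 16447.5
Σf(m − x̄)² = Σfm² − (Σfm)²/n = 16447.5 − 1191²/126 = 5189.7143
Population variance = 5189.7143 / 126 = 41.1882
Standard deviation = √41.1882 = 6.4178

6.42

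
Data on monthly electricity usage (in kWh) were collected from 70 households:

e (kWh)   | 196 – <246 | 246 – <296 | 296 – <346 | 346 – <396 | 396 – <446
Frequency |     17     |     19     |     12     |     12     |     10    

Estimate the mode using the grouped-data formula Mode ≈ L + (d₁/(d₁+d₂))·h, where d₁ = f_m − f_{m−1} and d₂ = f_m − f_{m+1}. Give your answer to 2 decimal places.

257.11

Modal class: 246 – <296 (highest frequency 19).
d₁ = 19 − 17 = 2, d₂ = 19 − 12 = 7
Mode ≈ 246 + (2/(2+7)) × 50 = 246 + 11.1111 = 257.1111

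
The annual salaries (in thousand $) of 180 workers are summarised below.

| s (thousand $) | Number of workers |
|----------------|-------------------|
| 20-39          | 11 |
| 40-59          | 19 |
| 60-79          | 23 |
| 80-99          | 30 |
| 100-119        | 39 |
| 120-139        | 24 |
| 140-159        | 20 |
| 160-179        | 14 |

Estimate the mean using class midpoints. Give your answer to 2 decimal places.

Midpoints: 29.5, 49.5, 69.5, 89.5, 109.5, 129.5, 149.5, 169.5
Σfm = 11×29.5 + 19×49.5 + 23×69.5 + 30×89.5 + 39×109.5 + 24×129.5 + 20×149.5 + 14×169.5 = 18290
n = Σf = 180
Mean = 18290 / 180 = 101.6111

101.61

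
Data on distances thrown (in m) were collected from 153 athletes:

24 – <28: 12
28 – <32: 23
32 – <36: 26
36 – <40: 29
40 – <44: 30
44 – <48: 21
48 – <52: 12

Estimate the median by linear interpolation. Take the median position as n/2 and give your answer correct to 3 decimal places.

Cumulative frequencies: 12, 35, 61, 90, 120, 141, 153
n = 153; position = n/2 = 76.5.
This falls in the class 36 – <40: L = 36, F = 61, f = 29, h = 4.
Median ≈ 36 + ((76.5 − 61) / 29) × 4 = 38.1379

38.138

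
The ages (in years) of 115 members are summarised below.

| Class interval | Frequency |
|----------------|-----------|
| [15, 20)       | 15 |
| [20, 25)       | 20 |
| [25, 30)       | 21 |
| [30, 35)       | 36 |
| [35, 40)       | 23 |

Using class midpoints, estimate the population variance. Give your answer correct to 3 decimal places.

Midpoints: 17.5, 22.5, 27.5, 32.5, 37.5
n = 115, Σfm = 3322.5, mean = 28.8913
Σfm² = 100968.75
Σf(m − x̄)² = Σfm² − (Σfm)²/n = 100968.75 − 3322.5²/115 = 4977.3913
Population variance = 4977.3913 / 115 = 43.2817

43.282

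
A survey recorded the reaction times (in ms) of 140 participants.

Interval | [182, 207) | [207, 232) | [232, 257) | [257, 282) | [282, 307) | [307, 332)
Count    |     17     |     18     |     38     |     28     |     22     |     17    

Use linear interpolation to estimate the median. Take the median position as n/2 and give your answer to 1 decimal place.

Cumulative frequencies: 17, 35, 73, 101, 123, 140
n = 140; position = n/2 = 70.
This falls in the class [232, 257): L = 232, F = 35, f = 38, h = 25.
Median ≈ 232 + ((70 − 35) / 38) × 25 = 255.0263

255.0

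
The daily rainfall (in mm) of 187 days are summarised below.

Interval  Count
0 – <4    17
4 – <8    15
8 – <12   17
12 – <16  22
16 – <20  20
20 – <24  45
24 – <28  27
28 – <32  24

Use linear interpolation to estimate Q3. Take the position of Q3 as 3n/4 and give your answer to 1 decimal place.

24.6

Cumulative frequencies: 17, 32, 49, 71, 91, 136, 163, 187
n = 187; position = 3n/4 = 140.25.
This falls in the class 24 – <28: L = 24, F = 136, f = 27, h = 4.
Upper quartile ≈ 24 + ((140.25 − 136) / 27) × 4 = 24.6296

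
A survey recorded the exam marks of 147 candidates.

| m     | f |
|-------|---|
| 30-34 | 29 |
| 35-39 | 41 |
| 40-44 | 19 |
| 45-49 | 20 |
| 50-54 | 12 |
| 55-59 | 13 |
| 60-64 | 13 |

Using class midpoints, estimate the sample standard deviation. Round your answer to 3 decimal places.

9.626

Midpoints: 32, 37, 42, 47, 52, 57, 62
n = 147, Σfm = 6354, mean = 43.2245
Σfm² = 288178
Σf(m − x̄)² = Σfm² − (Σfm)²/n = 288178 − 6354²/147 = 13529.5918
Sample variance = 13529.5918 / 146 = 92.6684
Standard deviation = √92.6684 = 9.6264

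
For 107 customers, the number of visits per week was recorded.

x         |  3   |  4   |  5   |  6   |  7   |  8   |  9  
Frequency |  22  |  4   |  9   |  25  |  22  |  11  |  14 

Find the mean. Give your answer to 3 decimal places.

6.028

Values: 3, 4, 5, 6, 7, 8, 9
Σfx = 22×3 + 4×4 + 9×5 + 25×6 + 22×7 + 11×8 + 14×9 = 645
n = Σf = 107
Mean = 645 / 107 = 6.0280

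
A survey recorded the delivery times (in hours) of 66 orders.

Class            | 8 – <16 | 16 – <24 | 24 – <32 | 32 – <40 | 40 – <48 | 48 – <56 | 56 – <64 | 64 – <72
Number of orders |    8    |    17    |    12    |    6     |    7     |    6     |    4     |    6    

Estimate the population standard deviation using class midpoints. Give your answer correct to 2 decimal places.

17.38

Midpoints: 12, 20, 28, 36, 44, 52, 60, 68
n = 66, Σfm = 2256, mean = 34.1818
Σfm² = 97056
Σf(m − x̄)² = Σfm² − (Σfm)²/n = 97056 − 2256²/66 = 19941.8182
Population variance = 19941.8182 / 66 = 302.1488
Standard deviation = √302.1488 = 17.3824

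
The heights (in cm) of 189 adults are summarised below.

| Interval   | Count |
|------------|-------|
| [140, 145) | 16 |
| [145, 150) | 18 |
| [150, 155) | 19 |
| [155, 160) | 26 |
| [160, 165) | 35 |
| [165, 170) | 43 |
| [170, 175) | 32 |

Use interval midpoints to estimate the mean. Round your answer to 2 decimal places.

Midpoints: 142.5, 147.5, 152.5, 157.5, 162.5, 167.5, 172.5
Σfm = 16×142.5 + 18×147.5 + 19×152.5 + 26×157.5 + 35×162.5 + 43×167.5 + 32×172.5 = 30337.5
n = Σf = 189
Mean = 30337.5 / 189 = 160.5159

160.52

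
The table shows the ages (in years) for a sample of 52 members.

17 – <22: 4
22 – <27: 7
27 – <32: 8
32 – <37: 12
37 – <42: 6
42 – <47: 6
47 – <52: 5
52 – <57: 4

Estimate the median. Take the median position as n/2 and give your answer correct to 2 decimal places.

Cumulative frequencies: 4, 11, 19, 31, 37, 43, 48, 52
n = 52; position = n/2 = 26.
This falls in the class 32 – <37: L = 32, F = 19, f = 12, h = 5.
Median ≈ 32 + ((26 − 19) / 12) × 5 = 34.9167

34.92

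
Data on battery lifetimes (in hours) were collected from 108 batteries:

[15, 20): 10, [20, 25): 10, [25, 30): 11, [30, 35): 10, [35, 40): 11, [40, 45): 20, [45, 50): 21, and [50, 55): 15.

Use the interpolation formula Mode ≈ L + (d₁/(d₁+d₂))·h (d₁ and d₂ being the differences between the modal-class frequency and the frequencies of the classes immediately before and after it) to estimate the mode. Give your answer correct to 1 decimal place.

Modal class: [45, 50) (highest frequency 21).
d₁ = 21 − 20 = 1, d₂ = 21 − 15 = 6
Mode ≈ 45 + (1/(1+6)) × 5 = 45 + 0.7143 = 45.7143

45.7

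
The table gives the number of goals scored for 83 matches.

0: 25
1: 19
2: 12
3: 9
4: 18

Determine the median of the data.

1

Cumulative frequencies: 25, 44, 56, 65, 83
n = 83, so the median is the value in position (n+1)/2 = 42.
Position 42 falls at value 1.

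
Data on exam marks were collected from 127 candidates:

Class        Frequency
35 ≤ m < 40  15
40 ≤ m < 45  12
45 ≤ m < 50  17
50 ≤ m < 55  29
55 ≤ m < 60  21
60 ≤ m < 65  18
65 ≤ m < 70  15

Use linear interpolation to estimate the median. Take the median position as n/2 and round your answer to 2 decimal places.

53.36

Cumulative frequencies: 15, 27, 44, 73, 94, 112, 127
n = 127; position = n/2 = 63.5.
This falls in the class 50 ≤ m < 55: L = 50, F = 44, f = 29, h = 5.
Median ≈ 50 + ((63.5 − 44) / 29) × 5 = 53.3621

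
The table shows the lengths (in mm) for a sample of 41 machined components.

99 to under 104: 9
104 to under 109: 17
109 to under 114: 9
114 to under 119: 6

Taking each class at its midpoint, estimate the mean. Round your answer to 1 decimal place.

Midpoints: 101.5, 106.5, 111.5, 116.5
Σfm = 9×101.5 + 17×106.5 + 9×111.5 + 6×116.5 = 4426.5
n = Σf = 41
Mean = 4426.5 / 41 = 107.9634

108.0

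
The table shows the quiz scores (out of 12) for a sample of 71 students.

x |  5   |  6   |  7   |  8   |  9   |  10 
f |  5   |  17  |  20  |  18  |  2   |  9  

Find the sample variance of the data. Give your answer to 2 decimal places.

1.96

Values: 5, 6, 7, 8, 9, 10
n = 71, Σfx = 519, mean = 7.3099
Σfx² = 3931
Σf(x − x̄)² = Σfx² − (Σfx)²/n = 3931 − 519²/71 = 137.1831
Sample variance = 137.1831 / 70 = 1.9598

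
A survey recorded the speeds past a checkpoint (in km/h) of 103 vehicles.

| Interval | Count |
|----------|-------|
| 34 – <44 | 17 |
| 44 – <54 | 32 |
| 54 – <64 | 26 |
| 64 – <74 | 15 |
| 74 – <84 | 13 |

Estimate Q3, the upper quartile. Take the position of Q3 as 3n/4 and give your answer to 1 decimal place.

65.5

Cumulative frequencies: 17, 49, 75, 90, 103
n = 103; position = 3n/4 = 77.25.
This falls in the class 64 – <74: L = 64, F = 75, f = 15, h = 10.
Upper quartile ≈ 64 + ((77.25 − 75) / 15) × 10 = 65.5000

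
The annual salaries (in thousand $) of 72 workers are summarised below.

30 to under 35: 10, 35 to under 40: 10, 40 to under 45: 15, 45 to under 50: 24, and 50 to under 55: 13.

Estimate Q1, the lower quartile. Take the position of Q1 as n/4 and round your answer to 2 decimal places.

39.00

Cumulative frequencies: 10, 20, 35, 59, 72
n = 72; position = n/4 = 18.
This falls in the class 35 to under 40: L = 35, F = 10, f = 10, h = 5.
Lower quartile ≈ 35 + ((18 − 10) / 10) × 5 = 39.0000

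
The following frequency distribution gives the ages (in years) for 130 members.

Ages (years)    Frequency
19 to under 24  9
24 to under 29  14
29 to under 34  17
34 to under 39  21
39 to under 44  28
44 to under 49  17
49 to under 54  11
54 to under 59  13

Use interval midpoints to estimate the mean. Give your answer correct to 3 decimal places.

Midpoints: 21.5, 26.5, 31.5, 36.5, 41.5, 46.5, 51.5, 56.5
Σfm = 9×21.5 + 14×26.5 + 17×31.5 + 21×36.5 + 28×41.5 + 17×46.5 + 11×51.5 + 13×56.5 = 5120
n = Σf = 130
Mean = 5120 / 130 = 39.3846

39.385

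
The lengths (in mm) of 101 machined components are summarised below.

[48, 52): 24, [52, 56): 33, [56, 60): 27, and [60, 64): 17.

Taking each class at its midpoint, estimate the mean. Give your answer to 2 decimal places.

Midpoints: 50, 54, 58, 62
Σfm = 24×50 + 33×54 + 27×58 + 17×62 = 5602
n = Σf = 101
Mean = 5602 / 101 = 55.4653

55.47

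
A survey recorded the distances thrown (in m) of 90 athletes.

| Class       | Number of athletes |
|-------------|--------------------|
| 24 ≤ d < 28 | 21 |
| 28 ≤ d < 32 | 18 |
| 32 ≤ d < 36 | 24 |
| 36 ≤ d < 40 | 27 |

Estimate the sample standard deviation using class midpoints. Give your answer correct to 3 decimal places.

Midpoints: 26, 30, 34, 38
n = 90, Σfm = 2928, mean = 32.5333
Σfm² = 97128
Σf(m − x̄)² = Σfm² − (Σfm)²/n = 97128 − 2928²/90 = 1870.4000
Sample variance = 1870.4000 / 89 = 21.0157
Standard deviation = √21.0157 = 4.5843

4.584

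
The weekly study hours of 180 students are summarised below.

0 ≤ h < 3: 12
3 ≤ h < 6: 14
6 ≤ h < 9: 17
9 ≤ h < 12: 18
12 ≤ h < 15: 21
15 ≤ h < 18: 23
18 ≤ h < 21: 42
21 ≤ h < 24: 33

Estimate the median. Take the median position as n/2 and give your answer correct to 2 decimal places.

16.04

Cumulative frequencies: 12, 26, 43, 61, 82, 105, 147, 180
n = 180; position = n/2 = 90.
This falls in the class 15 ≤ h < 18: L = 15, F = 82, f = 23, h = 3.
Median ≈ 15 + ((90 − 82) / 23) × 3 = 16.0435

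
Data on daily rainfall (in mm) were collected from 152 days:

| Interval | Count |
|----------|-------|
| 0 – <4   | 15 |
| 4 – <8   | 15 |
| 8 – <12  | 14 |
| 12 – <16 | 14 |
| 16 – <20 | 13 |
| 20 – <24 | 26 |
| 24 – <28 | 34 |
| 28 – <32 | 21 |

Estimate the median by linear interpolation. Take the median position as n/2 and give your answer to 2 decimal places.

20.77

Cumulative frequencies: 15, 30, 44, 58, 71, 97, 131, 152
n = 152; position = n/2 = 76.
This falls in the class 20 – <24: L = 20, F = 71, f = 26, h = 4.
Median ≈ 20 + ((76 − 71) / 26) × 4 = 20.7692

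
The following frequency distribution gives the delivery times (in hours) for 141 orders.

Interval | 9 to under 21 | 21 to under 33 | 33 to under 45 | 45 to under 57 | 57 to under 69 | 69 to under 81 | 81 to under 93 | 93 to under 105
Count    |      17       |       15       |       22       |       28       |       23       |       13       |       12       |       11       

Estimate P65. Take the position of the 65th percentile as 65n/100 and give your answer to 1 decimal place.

Cumulative frequencies: 17, 32, 54, 82, 105, 118, 130, 141
n = 141; position = 65n/100 = 91.65.
This falls in the class 57 to under 69: L = 57, F = 82, f = 23, h = 12.
65th percentile ≈ 57 + ((91.65 − 82) / 23) × 12 = 62.0348

62.0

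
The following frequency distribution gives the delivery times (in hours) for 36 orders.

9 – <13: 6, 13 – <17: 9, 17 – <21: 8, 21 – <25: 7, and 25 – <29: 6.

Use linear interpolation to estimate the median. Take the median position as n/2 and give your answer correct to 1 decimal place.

18.5

Cumulative frequencies: 6, 15, 23, 30, 36
n = 36; position = n/2 = 18.
This falls in the class 17 – <21: L = 17, F = 15, f = 8, h = 4.
Median ≈ 17 + ((18 − 15) / 8) × 4 = 18.5000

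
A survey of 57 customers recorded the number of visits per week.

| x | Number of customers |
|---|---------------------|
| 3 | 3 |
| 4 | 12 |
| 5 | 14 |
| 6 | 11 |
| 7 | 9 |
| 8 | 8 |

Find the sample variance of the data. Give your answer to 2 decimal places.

2.17

Values: 3, 4, 5, 6, 7, 8
n = 57, Σfx = 320, mean = 5.6140
Σfx² = 1918
Σf(x − x̄)² = Σfx² − (Σfx)²/n = 1918 − 320²/57 = 121.5088
Sample variance = 121.5088 / 56 = 2.1698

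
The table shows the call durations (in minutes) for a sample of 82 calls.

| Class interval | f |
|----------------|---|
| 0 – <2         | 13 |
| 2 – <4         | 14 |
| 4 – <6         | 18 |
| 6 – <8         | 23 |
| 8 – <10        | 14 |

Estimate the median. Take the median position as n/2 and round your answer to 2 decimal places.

Cumulative frequencies: 13, 27, 45, 68, 82
n = 82; position = n/2 = 41.
This falls in the class 4 – <6: L = 4, F = 27, f = 18, h = 2.
Median ≈ 4 + ((41 − 27) / 18) × 2 = 5.5556

5.56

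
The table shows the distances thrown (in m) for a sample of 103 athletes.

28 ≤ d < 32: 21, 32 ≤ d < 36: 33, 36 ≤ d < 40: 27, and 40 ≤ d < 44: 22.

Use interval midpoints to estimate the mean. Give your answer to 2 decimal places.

35.94

Midpoints: 30, 34, 38, 42
Σfm = 21×30 + 33×34 + 27×38 + 22×42 = 3702
n = Σf = 103
Mean = 3702 / 103 = 35.9417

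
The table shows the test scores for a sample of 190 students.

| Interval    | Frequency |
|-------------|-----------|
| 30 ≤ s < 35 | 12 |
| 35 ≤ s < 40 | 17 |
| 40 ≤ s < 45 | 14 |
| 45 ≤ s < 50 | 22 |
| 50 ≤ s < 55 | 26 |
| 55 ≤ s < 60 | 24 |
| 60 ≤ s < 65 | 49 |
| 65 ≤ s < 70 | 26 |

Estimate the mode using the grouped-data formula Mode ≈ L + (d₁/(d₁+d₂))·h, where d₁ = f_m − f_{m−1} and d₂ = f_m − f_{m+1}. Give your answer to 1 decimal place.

Modal class: 60 ≤ s < 65 (highest frequency 49).
d₁ = 49 − 24 = 25, d₂ = 49 − 26 = 23
Mode ≈ 60 + (25/(25+23)) × 5 = 60 + 2.6042 = 62.6042

62.6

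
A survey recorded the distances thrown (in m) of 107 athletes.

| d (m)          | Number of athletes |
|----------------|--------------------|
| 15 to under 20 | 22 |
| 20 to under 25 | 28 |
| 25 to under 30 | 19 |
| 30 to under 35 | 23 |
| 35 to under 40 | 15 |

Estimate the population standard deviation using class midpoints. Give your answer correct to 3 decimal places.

Midpoints: 17.5, 22.5, 27.5, 32.5, 37.5
n = 107, Σfm = 2847.5, mean = 26.6121
Σfm² = 80668.75
Σf(m − x̄)² = Σfm² − (Σfm)²/n = 80668.75 − 2847.5²/107 = 4890.6542
Population variance = 4890.6542 / 107 = 45.7070
Standard deviation = √45.7070 = 6.7607

6.761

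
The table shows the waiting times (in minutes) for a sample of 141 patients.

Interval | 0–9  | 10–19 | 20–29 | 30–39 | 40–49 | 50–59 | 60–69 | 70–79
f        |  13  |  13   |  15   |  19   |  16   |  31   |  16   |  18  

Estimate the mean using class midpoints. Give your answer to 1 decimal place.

Midpoints: 4.5, 14.5, 24.5, 34.5, 44.5, 54.5, 64.5, 74.5
Σfm = 13×4.5 + 13×14.5 + 15×24.5 + 19×34.5 + 16×44.5 + 31×54.5 + 16×64.5 + 18×74.5 = 6044.5
n = Σf = 141
Mean = 6044.5 / 141 = 42.8688

42.9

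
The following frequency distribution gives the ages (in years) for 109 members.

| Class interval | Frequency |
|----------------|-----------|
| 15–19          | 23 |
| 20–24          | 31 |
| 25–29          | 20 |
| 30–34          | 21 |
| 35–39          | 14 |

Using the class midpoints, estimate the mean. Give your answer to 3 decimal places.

25.716

Midpoints: 17, 22, 27, 32, 37
Σfm = 23×17 + 31×22 + 20×27 + 21×32 + 14×37 = 2803
n = Σf = 109
Mean = 2803 / 109 = 25.7156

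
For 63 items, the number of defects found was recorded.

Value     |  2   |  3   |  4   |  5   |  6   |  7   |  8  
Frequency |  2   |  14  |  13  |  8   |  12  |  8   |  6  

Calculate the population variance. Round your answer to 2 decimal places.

2.94

Values: 2, 3, 4, 5, 6, 7, 8
n = 63, Σfx = 314, mean = 4.9841
Σfx² = 1750
Σf(x − x̄)² = Σfx² − (Σfx)²/n = 1750 − 314²/63 = 184.9841
Population variance = 184.9841 / 63 = 2.9363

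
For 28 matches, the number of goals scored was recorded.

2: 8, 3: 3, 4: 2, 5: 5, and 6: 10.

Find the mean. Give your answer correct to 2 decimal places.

Values: 2, 3, 4, 5, 6
Σfx = 8×2 + 3×3 + 2×4 + 5×5 + 10×6 = 118
n = Σf = 28
Mean = 118 / 28 = 4.2143

4.21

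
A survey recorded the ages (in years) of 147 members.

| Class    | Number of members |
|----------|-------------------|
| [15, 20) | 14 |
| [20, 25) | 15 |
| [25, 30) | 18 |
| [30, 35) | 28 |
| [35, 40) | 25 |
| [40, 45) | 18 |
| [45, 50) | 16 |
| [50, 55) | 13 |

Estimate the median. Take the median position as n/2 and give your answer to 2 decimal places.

34.73

Cumulative frequencies: 14, 29, 47, 75, 100, 118, 134, 147
n = 147; position = n/2 = 73.5.
This falls in the class [30, 35): L = 30, F = 47, f = 28, h = 5.
Median ≈ 30 + ((73.5 − 47) / 28) × 5 = 34.7321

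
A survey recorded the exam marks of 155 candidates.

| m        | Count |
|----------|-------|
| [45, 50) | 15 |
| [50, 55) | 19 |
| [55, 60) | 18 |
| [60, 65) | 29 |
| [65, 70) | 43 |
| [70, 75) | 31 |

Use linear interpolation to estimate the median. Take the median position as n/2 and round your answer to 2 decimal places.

64.40

Cumulative frequencies: 15, 34, 52, 81, 124, 155
n = 155; position = n/2 = 77.5.
This falls in the class [60, 65): L = 60, F = 52, f = 29, h = 5.
Median ≈ 60 + ((77.5 − 52) / 29) × 5 = 64.3966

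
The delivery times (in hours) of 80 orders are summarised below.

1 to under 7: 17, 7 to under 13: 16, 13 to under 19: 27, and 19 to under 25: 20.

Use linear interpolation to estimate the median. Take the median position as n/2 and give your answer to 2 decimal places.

Cumulative frequencies: 17, 33, 60, 80
n = 80; position = n/2 = 40.
This falls in the class 13 to under 19: L = 13, F = 33, f = 27, h = 6.
Median ≈ 13 + ((40 − 33) / 27) × 6 = 14.5556

14.56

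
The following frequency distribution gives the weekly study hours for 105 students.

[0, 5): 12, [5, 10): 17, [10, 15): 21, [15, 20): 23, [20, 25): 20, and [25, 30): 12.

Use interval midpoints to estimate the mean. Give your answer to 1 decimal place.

Midpoints: 2.5, 7.5, 12.5, 17.5, 22.5, 27.5
Σfm = 12×2.5 + 17×7.5 + 21×12.5 + 23×17.5 + 20×22.5 + 12×27.5 = 1602.5
n = Σf = 105
Mean = 1602.5 / 105 = 15.2619

15.3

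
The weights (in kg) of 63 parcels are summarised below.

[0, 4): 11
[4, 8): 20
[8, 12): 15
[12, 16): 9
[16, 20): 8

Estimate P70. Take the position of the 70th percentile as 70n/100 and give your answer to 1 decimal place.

Cumulative frequencies: 11, 31, 46, 55, 63
n = 63; position = 70n/100 = 44.1.
This falls in the class [8, 12): L = 8, F = 31, f = 15, h = 4.
70th percentile ≈ 8 + ((44.1 − 31) / 15) × 4 = 11.4933

11.5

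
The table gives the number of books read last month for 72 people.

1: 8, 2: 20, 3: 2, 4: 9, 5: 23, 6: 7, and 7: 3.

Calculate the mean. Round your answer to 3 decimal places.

3.722

Values: 1, 2, 3, 4, 5, 6, 7
Σfx = 8×1 + 20×2 + 2×3 + 9×4 + 23×5 + 7×6 + 3×7 = 268
n = Σf = 72
Mean = 268 / 72 = 3.7222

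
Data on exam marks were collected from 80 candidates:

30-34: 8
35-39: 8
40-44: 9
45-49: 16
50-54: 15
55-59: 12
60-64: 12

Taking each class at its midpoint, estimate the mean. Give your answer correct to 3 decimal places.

48.625

Midpoints: 32, 37, 42, 47, 52, 57, 62
Σfm = 8×32 + 8×37 + 9×42 + 16×47 + 15×52 + 12×57 + 12×62 = 3890
n = Σf = 80
Mean = 3890 / 80 = 48.6250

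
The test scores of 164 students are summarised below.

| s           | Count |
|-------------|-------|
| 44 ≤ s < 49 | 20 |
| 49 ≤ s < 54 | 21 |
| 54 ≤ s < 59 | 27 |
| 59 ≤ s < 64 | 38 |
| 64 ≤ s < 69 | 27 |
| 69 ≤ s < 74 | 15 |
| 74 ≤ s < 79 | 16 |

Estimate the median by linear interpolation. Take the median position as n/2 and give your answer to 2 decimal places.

Cumulative frequencies: 20, 41, 68, 106, 133, 148, 164
n = 164; position = n/2 = 82.
This falls in the class 59 ≤ s < 64: L = 59, F = 68, f = 38, h = 5.
Median ≈ 59 + ((82 − 68) / 38) × 5 = 60.8421

60.84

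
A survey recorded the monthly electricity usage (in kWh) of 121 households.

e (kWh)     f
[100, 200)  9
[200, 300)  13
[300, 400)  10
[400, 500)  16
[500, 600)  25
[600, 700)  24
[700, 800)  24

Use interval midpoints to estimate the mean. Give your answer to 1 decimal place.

Midpoints: 150, 250, 350, 450, 550, 650, 750
Σfm = 9×150 + 13×250 + 10×350 + 16×450 + 25×550 + 24×650 + 24×750 = 62650
n = Σf = 121
Mean = 62650 / 121 = 517.7686

517.8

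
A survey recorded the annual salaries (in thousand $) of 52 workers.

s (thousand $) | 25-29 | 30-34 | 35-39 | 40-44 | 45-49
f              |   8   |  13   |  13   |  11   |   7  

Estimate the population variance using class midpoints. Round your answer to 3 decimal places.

Midpoints: 27, 32, 37, 42, 47
n = 52, Σfm = 1904, mean = 36.6154
Σfm² = 71808
Σf(m − x̄)² = Σfm² − (Σfm)²/n = 71808 − 1904²/52 = 2092.3077
Population variance = 2092.3077 / 52 = 40.2367

40.237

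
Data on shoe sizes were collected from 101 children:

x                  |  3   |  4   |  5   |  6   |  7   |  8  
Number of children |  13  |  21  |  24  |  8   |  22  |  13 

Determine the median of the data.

5

Cumulative frequencies: 13, 34, 58, 66, 88, 101
n = 101, so the median is the value in position (n+1)/2 = 51.
Position 51 falls at value 5.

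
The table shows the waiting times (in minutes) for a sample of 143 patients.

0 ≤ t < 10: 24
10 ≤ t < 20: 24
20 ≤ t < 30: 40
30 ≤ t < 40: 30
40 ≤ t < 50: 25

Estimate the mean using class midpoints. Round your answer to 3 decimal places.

25.559

Midpoints: 5, 15, 25, 35, 45
Σfm = 24×5 + 24×15 + 40×25 + 30×35 + 25×45 = 3655
n = Σf = 143
Mean = 3655 / 143 = 25.5594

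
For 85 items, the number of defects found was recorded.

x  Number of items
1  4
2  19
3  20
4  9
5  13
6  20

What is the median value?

3

Cumulative frequencies: 4, 23, 43, 52, 65, 85
n = 85, so the median is the value in position (n+1)/2 = 43.
Position 43 falls at value 3.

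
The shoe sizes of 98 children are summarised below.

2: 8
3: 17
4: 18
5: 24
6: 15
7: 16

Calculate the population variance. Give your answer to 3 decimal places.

Values: 2, 3, 4, 5, 6, 7
n = 98, Σfx = 461, mean = 4.7041
Σfx² = 2397
Σf(x − x̄)² = Σfx² − (Σfx)²/n = 2397 − 461²/98 = 228.4184
Population variance = 228.4184 / 98 = 2.3308

2.331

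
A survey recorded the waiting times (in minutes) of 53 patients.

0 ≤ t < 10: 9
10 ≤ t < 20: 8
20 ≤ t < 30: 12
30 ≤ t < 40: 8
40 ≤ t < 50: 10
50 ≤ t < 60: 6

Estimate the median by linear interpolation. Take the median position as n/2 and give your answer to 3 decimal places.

Cumulative frequencies: 9, 17, 29, 37, 47, 53
n = 53; position = n/2 = 26.5.
This falls in the class 20 ≤ t < 30: L = 20, F = 17, f = 12, h = 10.
Median ≈ 20 + ((26.5 − 17) / 12) × 10 = 27.9167

27.917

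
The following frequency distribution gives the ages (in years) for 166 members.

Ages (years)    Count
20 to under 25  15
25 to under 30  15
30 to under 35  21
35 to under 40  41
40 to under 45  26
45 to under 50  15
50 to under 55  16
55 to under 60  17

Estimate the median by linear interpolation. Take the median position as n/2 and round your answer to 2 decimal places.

Cumulative frequencies: 15, 30, 51, 92, 118, 133, 149, 166
n = 166; position = n/2 = 83.
This falls in the class 35 to under 40: L = 35, F = 51, f = 41, h = 5.
Median ≈ 35 + ((83 − 51) / 41) × 5 = 38.9024

38.90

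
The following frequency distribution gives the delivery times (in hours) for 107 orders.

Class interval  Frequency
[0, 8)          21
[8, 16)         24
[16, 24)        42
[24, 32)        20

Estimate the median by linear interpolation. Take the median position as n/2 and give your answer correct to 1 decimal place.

17.6

Cumulative frequencies: 21, 45, 87, 107
n = 107; position = n/2 = 53.5.
This falls in the class [16, 24): L = 16, F = 45, f = 42, h = 8.
Median ≈ 16 + ((53.5 − 45) / 42) × 8 = 17.6190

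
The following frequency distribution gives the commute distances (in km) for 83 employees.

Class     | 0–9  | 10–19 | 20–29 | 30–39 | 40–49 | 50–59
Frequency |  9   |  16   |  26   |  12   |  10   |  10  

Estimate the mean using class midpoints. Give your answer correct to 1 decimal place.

Midpoints: 4.5, 14.5, 24.5, 34.5, 44.5, 54.5
Σfm = 9×4.5 + 16×14.5 + 26×24.5 + 12×34.5 + 10×44.5 + 10×54.5 = 2313.5
n = Σf = 83
Mean = 2313.5 / 83 = 27.8735

27.9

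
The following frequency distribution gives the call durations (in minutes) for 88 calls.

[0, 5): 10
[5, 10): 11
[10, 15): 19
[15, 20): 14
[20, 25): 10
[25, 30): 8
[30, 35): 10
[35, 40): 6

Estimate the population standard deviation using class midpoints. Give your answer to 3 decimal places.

10.391

Midpoints: 2.5, 7.5, 12.5, 17.5, 22.5, 27.5, 32.5, 37.5
n = 88, Σfm = 1585, mean = 18.0114
Σfm² = 38050
Σf(m − x̄)² = Σfm² − (Σfm)²/n = 38050 − 1585²/88 = 9501.9886
Population variance = 9501.9886 / 88 = 107.9771
Standard deviation = √107.9771 = 10.3912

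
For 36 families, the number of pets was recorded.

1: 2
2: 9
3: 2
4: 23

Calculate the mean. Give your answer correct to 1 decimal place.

3.3

Values: 1, 2, 3, 4
Σfx = 2×1 + 9×2 + 2×3 + 23×4 = 118
n = Σf = 36
Mean = 118 / 36 = 3.2778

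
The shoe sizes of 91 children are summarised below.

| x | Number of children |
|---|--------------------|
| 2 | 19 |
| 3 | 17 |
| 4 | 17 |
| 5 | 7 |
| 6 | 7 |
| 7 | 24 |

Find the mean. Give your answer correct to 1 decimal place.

4.4

Values: 2, 3, 4, 5, 6, 7
Σfx = 19×2 + 17×3 + 17×4 + 7×5 + 7×6 + 24×7 = 402
n = Σf = 91
Mean = 402 / 91 = 4.4176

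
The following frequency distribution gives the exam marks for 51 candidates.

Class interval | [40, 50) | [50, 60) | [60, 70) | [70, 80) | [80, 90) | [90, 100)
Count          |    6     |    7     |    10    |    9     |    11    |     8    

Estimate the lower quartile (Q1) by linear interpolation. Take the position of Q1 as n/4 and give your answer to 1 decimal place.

59.6

Cumulative frequencies: 6, 13, 23, 32, 43, 51
n = 51; position = n/4 = 12.75.
This falls in the class [50, 60): L = 50, F = 6, f = 7, h = 10.
Lower quartile ≈ 50 + ((12.75 − 6) / 7) × 10 = 59.6429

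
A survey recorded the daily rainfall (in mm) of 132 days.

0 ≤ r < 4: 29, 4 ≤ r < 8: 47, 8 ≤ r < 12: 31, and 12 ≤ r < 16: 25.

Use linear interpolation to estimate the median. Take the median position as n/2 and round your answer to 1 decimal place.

7.1

Cumulative frequencies: 29, 76, 107, 132
n = 132; position = n/2 = 66.
This falls in the class 4 ≤ r < 8: L = 4, F = 29, f = 47, h = 4.
Median ≈ 4 + ((66 − 29) / 47) × 4 = 7.1489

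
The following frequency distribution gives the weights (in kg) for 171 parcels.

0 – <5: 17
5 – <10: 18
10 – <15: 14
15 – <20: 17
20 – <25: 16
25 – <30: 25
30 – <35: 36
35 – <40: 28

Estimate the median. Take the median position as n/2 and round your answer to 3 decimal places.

25.700

Cumulative frequencies: 17, 35, 49, 66, 82, 107, 143, 171
n = 171; position = n/2 = 85.5.
This falls in the class 25 – <30: L = 25, F = 82, f = 25, h = 5.
Median ≈ 25 + ((85.5 − 82) / 25) × 5 = 25.7000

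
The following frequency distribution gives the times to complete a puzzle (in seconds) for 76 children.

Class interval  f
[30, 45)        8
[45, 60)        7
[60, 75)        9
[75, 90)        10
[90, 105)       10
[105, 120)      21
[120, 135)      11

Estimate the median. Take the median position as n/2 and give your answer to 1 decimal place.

Cumulative frequencies: 8, 15, 24, 34, 44, 65, 76
n = 76; position = n/2 = 38.
This falls in the class [90, 105): L = 90, F = 34, f = 10, h = 15.
Median ≈ 90 + ((38 − 34) / 10) × 15 = 96.0000

96.0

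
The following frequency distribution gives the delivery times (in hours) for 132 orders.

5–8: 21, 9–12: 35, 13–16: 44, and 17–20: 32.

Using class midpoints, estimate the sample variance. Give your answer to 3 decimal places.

Midpoints: 6.5, 10.5, 14.5, 18.5
n = 132, Σfm = 1734, mean = 13.1364
Σfm² = 24949
Σf(m − x̄)² = Σfm² − (Σfm)²/n = 24949 − 1734²/132 = 2170.5455
Sample variance = 2170.5455 / 131 = 16.5690

16.569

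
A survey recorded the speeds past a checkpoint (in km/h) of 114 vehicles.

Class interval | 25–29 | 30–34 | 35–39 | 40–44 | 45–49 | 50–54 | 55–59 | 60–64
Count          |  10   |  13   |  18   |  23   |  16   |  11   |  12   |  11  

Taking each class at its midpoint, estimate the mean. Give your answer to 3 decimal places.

Midpoints: 27, 32, 37, 42, 47, 52, 57, 62
Σfm = 10×27 + 13×32 + 18×37 + 23×42 + 16×47 + 11×52 + 12×57 + 11×62 = 5008
n = Σf = 114
Mean = 5008 / 114 = 43.9298

43.930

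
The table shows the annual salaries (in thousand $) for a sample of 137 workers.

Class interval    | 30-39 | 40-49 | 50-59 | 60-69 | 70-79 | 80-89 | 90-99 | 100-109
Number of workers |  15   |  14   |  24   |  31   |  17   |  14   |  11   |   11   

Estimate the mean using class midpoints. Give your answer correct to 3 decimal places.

Midpoints: 34.5, 44.5, 54.5, 64.5, 74.5, 84.5, 94.5, 104.5
Σfm = 15×34.5 + 14×44.5 + 24×54.5 + 31×64.5 + 17×74.5 + 14×84.5 + 11×94.5 + 11×104.5 = 9086.5
n = Σf = 137
Mean = 9086.5 / 137 = 66.3248

66.325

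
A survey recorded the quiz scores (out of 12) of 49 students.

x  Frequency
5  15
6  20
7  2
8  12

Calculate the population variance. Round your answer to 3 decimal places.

1.276

Values: 5, 6, 7, 8
n = 49, Σfx = 305, mean = 6.2245
Σfx² = 1961
Σf(x − x̄)² = Σfx² − (Σfx)²/n = 1961 − 305²/49 = 62.5306
Population variance = 62.5306 / 49 = 1.2761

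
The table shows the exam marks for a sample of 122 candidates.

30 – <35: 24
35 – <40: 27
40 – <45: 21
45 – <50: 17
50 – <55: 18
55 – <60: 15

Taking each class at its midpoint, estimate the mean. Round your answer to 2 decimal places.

43.44

Midpoints: 32.5, 37.5, 42.5, 47.5, 52.5, 57.5
Σfm = 24×32.5 + 27×37.5 + 21×42.5 + 17×47.5 + 18×52.5 + 15×57.5 = 5300
n = Σf = 122
Mean = 5300 / 122 = 43.4426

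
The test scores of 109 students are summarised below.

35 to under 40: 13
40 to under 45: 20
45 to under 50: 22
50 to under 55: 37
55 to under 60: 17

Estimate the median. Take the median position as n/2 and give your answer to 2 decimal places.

Cumulative frequencies: 13, 33, 55, 92, 109
n = 109; position = n/2 = 54.5.
This falls in the class 45 to under 50: L = 45, F = 33, f = 22, h = 5.
Median ≈ 45 + ((54.5 − 33) / 22) × 5 = 49.8864

49.89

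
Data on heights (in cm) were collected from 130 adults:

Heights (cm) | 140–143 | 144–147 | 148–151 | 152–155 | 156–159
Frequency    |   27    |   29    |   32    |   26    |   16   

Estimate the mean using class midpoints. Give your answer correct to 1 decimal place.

Midpoints: 141.5, 145.5, 149.5, 153.5, 157.5
Σfm = 27×141.5 + 29×145.5 + 32×149.5 + 26×153.5 + 16×157.5 = 19335
n = Σf = 130
Mean = 19335 / 130 = 148.7308

148.7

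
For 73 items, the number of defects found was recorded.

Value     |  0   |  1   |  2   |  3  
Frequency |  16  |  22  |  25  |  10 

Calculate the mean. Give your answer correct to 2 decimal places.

1.40

Values: 0, 1, 2, 3
Σfx = 16×0 + 22×1 + 25×2 + 10×3 = 102
n = Σf = 73
Mean = 102 / 73 = 1.3973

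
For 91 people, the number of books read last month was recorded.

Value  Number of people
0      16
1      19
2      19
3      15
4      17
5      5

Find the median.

2

Cumulative frequencies: 16, 35, 54, 69, 86, 91
n = 91, so the median is the value in position (n+1)/2 = 46.
Position 46 falls at value 2.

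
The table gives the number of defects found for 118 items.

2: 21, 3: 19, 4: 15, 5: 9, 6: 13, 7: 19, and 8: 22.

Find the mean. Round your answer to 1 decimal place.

Values: 2, 3, 4, 5, 6, 7, 8
Σfx = 21×2 + 19×3 + 15×4 + 9×5 + 13×6 + 19×7 + 22×8 = 591
n = Σf = 118
Mean = 591 / 118 = 5.0085

5.0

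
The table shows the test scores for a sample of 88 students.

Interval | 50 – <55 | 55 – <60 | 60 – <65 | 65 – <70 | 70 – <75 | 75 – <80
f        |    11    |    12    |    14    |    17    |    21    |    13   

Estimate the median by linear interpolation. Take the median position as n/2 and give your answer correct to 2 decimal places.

67.06

Cumulative frequencies: 11, 23, 37, 54, 75, 88
n = 88; position = n/2 = 44.
This falls in the class 65 – <70: L = 65, F = 37, f = 17, h = 5.
Median ≈ 65 + ((44 − 37) / 17) × 5 = 67.0588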